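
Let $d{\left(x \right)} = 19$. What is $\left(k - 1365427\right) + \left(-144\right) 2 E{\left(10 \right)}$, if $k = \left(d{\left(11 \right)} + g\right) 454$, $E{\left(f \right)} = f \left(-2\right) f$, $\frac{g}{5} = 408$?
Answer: $-373041$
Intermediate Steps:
$g = 2040$ ($g = 5 \cdot 408 = 2040$)
$E{\left(f \right)} = - 2 f^{2}$ ($E{\left(f \right)} = - 2 f f = - 2 f^{2}$)
$k = 934786$ ($k = \left(19 + 2040\right) 454 = 2059 \cdot 454 = 934786$)
$\left(k - 1365427\right) + \left(-144\right) 2 E{\left(10 \right)} = \left(934786 - 1365427\right) + \left(-144\right) 2 \left(- 2 \cdot 10^{2}\right) = -430641 - 288 \left(\left(-2\right) 100\right) = -430641 - -57600 = -430641 + 57600 = -373041$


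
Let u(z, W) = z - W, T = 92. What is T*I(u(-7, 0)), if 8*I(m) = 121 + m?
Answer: 1311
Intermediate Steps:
I(m) = 121/8 + m/8 (I(m) = (121 + m)/8 = 121/8 + m/8)
T*I(u(-7, 0)) = 92*(121/8 + (-7 - 1*0)/8) = 92*(121/8 + (-7 + 0)/8) = 92*(121/8 + (1/8)*(-7)) = 92*(121/8 - 7/8) = 92*(57/4) = 1311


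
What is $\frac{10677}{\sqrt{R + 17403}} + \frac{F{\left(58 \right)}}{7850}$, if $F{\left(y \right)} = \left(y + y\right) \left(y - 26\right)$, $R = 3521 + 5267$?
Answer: $\frac{1856}{3925} + \frac{10677 \sqrt{26191}}{26191} \approx 66.447$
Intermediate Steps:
$R = 8788$
$F{\left(y \right)} = 2 y \left(-26 + y\right)$
$\frac{10677}{\sqrt{R + 17403}} + \frac{F{\left(58 \right)}}{7850} = \frac{10677}{\sqrt{8788 + 17403}} + \frac{2 \cdot 58 \left(-26 + 58\right)}{7850} = \frac{10677}{\sqrt{26191}} + 2 \cdot 58 \cdot 32 \cdot \frac{1}{7850} = 10677 \frac{\sqrt{26191}}{26191} + 3712 \cdot \frac{1}{7850} = \frac{10677 \sqrt{26191}}{26191} + \frac{1856}{3925} = \frac{1856}{3925} + \frac{10677 \sqrt{26191}}{26191}$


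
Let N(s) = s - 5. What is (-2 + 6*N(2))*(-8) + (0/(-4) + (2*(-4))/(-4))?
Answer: 162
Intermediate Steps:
N(s) = -5 + s
(-2 + 6*N(2))*(-8) + (0/(-4) + (2*(-4))/(-4)) = (-2 + 6*(-5 + 2))*(-8) + (0/(-4) + (2*(-4))/(-4)) = (-2 + 6*(-3))*(-8) + (0*(-1/4) - 8*(-1/4)) = (-2 - 18)*(-8) + (0 + 2) = -20*(-8) + 2 = 160 + 2 = 162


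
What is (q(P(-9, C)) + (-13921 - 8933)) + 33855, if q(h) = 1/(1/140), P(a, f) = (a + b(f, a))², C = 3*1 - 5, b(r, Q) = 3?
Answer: 11141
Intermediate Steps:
C = -2 (C = 3 - 5 = -2)
P(a, f) = (3 + a)² (P(a, f) = (a + 3)² = (3 + a)²)
q(h) = 140 (q(h) = 1/(1/140) = 140)
(q(P(-9, C)) + (-13921 - 8933)) + 33855 = (140 + (-13921 - 8933)) + 33855 = (140 - 22854) + 33855 = -22714 + 33855 = 11141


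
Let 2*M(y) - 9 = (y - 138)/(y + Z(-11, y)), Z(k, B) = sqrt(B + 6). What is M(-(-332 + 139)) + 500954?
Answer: 7424207093/14820 - 11*sqrt(199)/14820 ≈ 5.0096e+5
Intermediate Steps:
Z(k, B) = sqrt(6 + B)
M(y) = 9/2 + (-138 + y)/(2*(y + sqrt(6 + y))) (M(y) = 9/2 + ((y - 138)/(y + sqrt(6 + y)))/2 = 9/2 + ((-138 + y)/(y + sqrt(6 + y)))/2 = 9/2 + (-138 + y)/(2*(y + sqrt(6 + y))))
M(-(-332 + 139)) + 500954 = (-69 + 5*(-(-332 + 139)) + 9*sqrt(6 - (-332 + 139))/2)/(-(-332 + 139) + sqrt(6 - (-332 + 139))) + 500954 = (-69 + 5*(-1*(-193)) + 9*sqrt(6 - 1*(-193))/2)/(-1*(-193) + sqrt(6 - 1*(-193))) + 500954 = (-69 + 5*193 + 9*sqrt(6 + 193)/2)/(193 + sqrt(6 + 193)) + 500954 = (-69 + 965 + 9*sqrt(199)/2)/(193 + sqrt(199)) + 500954 = (896 + 9*sqrt(199)/2)/(193 + sqrt(199)) + 500954 = 500954 + (896 + 9*sqrt(199)/2)/(193 + sqrt(199))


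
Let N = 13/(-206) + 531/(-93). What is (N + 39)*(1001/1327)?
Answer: 212401189/8474222 ≈ 25.064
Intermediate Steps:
N = -36865/6386 (N = 13*(-1/206) + 531*(-1/93) = -13/206 - 177/31 = -36865/6386 ≈ -5.7728)
(N + 39)*(1001/1327) = (-36865/6386 + 39)*(1001/1327) = 212189*(1001*(1/1327))/6386 = (212189/6386)*(1001/1327) = 212401189/8474222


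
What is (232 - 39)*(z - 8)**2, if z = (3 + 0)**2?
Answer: 193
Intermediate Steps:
z = 9 (z = 3**2 = 9)
(232 - 39)*(z - 8)**2 = (232 - 39)*(9 - 8)**2 = 193*1**2 = 193*1 = 193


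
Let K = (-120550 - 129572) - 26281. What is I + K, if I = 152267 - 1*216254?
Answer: -340390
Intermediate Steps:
I = -63987 (I = 152267 - 216254 = -63987)
K = -276403 (K = -250122 - 26281 = -276403)
I + K = -63987 - 276403 = -340390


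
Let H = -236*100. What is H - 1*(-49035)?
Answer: 25435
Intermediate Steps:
H = -23600
H - 1*(-49035) = -23600 - 1*(-49035) = -23600 + 49035 = 25435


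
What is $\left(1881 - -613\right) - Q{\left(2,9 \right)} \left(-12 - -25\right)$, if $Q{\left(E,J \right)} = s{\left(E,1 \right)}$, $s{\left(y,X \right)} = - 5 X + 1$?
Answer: $2546$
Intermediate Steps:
$s{\left(y,X \right)} = 1 - 5 X$
$Q{\left(E,J \right)} = -4$ ($Q{\left(E,J \right)} = 1 - 5 = -4$)
$\left(1881 - -613\right) - Q{\left(2,9 \right)} \left(-12 - -25\right) = \left(1881 - -613\right) - - 4 \left(-12 - -25\right) = \left(1881 + 613\right) - - 4 \left(-12 + 25\right) = 2494 - \left(-4\right) 13 = 2494 - -52 = 2494 + 52 = 2546$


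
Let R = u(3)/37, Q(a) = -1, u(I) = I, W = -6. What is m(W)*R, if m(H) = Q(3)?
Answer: -3/37 ≈ -0.081081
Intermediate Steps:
m(H) = -1
R = 3/37 ≈ 0.081081
m(W)*R = -1*3/37 = -3/37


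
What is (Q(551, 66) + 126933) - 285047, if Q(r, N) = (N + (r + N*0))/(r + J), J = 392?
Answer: -149100885/943 ≈ -1.5811e+5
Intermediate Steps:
Q(r, N) = (N + r)/(392 + r) (Q(r, N) = (N + (r + N*0))/(r + 392) = (N + (r + 0))/(392 + r) = (N + r)/(392 + r))
(Q(551, 66) + 126933) - 285047 = ((66 + 551)/(392 + 551) + 126933) - 285047 = (617/943 + 126933) - 285047 = 119698436/943 - 285047 = -149100885/943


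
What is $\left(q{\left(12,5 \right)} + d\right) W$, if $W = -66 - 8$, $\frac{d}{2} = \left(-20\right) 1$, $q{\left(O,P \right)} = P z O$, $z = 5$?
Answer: $-19240$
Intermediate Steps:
$q{\left(O,P \right)} = 5 O P$ ($q{\left(O,P \right)} = P 5 O = 5 P O = 5 O P$)
$d = -40$ ($d = 2 \left(\left(-20\right) 1\right) = 2 \left(-20\right) = -40$)
$W = -74$
$\left(q{\left(12,5 \right)} + d\right) W = \left(5 \cdot 12 \cdot 5 - 40\right) \left(-74\right) = \left(300 - 40\right) \left(-74\right) = 260 \left(-74\right) = -19240$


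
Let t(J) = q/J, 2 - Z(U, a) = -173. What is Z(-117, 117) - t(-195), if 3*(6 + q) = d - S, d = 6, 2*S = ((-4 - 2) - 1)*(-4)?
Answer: 7873/45 ≈ 174.96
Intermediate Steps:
Z(U, a) = 175 (Z(U, a) = 2 - 1*(-173) = 2 + 173 = 175)
S = 14 (S = (((-4 - 2) - 1)*(-4))/2 = ((-6 - 1)*(-4))/2 = (-7*(-4))/2 = (½)*28 = 14)
q = -26/3 (q = -6 + (6 - 1*14)/3 = -6 + (6 - 14)/3 = -6 + (⅓)*(-8) = -6 - 8/3 = -26/3 ≈ -8.6667)
t(J) = -26/(3*J)
Z(-117, 117) - t(-195) = 175 - (-26)/(3*(-195)) = 175 - (-26)*(-1)/(3*195) = 175 - 1*2/45 = 175 - 2/45 = 7873/45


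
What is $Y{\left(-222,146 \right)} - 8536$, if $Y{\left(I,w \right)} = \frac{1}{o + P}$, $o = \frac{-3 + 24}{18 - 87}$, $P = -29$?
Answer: $- \frac{5753287}{674} \approx -8536.0$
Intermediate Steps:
$o = - \frac{7}{23}$ ($o = \frac{21}{-69} = 21 \left(- \frac{1}{69}\right) = - \frac{7}{23} \approx -0.30435$)
$Y{\left(I,w \right)} = - \frac{23}{674}$ ($Y{\left(I,w \right)} = \frac{1}{- \frac{7}{23} - 29} = \frac{1}{- \frac{674}{23}} = - \frac{23}{674}$)
$Y{\left(-222,146 \right)} - 8536 = - \frac{23}{674} - 8536 = - \frac{5753287}{674}$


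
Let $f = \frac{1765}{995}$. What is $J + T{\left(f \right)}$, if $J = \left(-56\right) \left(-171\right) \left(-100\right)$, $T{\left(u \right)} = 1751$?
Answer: $-955849$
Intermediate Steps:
$f = \frac{353}{199}$ ($f = 1765 \cdot \frac{1}{995} = \frac{353}{199} \approx 1.7739$)
$J = -957600$ ($J = 9576 \left(-100\right) = -957600$)
$J + T{\left(f \right)} = -957600 + 1751 = -955849$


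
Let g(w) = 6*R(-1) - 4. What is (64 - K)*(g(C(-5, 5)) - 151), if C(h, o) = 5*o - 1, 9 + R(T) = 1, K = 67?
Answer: 609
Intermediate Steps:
R(T) = -8 (R(T) = -9 + 1 = -8)
C(h, o) = -1 + 5*o
g(w) = -52 (g(w) = 6*(-8) - 4 = -48 - 4 = -52)
(64 - K)*(g(C(-5, 5)) - 151) = (64 - 1*67)*(-52 - 151) = (64 - 67)*(-203) = -3*(-203) = 609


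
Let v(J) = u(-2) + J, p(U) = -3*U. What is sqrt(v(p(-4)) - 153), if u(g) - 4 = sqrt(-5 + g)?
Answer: sqrt(-137 + I*sqrt(7)) ≈ 0.113 + 11.705*I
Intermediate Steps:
u(g) = 4 + sqrt(-5 + g)
v(J) = 4 + J + I*sqrt(7) (v(J) = (4 + sqrt(-5 - 2)) + J = (4 + sqrt(-7)) + J = (4 + I*sqrt(7)) + J = 4 + J + I*sqrt(7))
sqrt(v(p(-4)) - 153) = sqrt((4 - 3*(-4) + I*sqrt(7)) - 153) = sqrt((4 + 12 + I*sqrt(7)) - 153) = sqrt((16 + I*sqrt(7)) - 153) = sqrt(-137 + I*sqrt(7))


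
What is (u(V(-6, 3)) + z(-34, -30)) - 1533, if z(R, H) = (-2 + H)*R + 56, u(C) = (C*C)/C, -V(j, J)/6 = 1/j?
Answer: -388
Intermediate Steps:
V(j, J) = -6/j
u(C) = C (u(C) = C²/C = C)
z(R, H) = 56 + R*(-2 + H) (z(R, H) = R*(-2 + H) + 56 = 56 + R*(-2 + H))
(u(V(-6, 3)) + z(-34, -30)) - 1533 = (-6/(-6) + (56 - 2*(-34) - 30*(-34))) - 1533 = (-6*(-⅙) + (56 + 68 + 1020)) - 1533 = (1 + 1144) - 1533 = 1145 - 1533 = -388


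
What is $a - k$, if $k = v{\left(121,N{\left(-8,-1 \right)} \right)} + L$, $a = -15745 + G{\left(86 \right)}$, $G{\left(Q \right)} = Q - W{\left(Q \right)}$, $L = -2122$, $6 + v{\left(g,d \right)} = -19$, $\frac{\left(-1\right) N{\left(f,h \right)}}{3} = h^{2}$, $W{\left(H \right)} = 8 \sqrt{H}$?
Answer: $-13512 - 8 \sqrt{86} \approx -13586.0$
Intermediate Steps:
$N{\left(f,h \right)} = - 3 h^{2}$
$v{\left(g,d \right)} = -25$ ($v{\left(g,d \right)} = -6 - 19 = -25$)
$G{\left(Q \right)} = Q - 8 \sqrt{Q}$
$a = -15659 - 8 \sqrt{86}$ ($a = -15745 + \left(86 - 8 \sqrt{86}\right) = -15659 - 8 \sqrt{86} \approx -15733.0$)
$k = -2147$ ($k = -25 - 2122 = -2147$)
$a - k = \left(-15659 - 8 \sqrt{86}\right) - -2147 = \left(-15659 - 8 \sqrt{86}\right) + 2147 = -13512 - 8 \sqrt{86}$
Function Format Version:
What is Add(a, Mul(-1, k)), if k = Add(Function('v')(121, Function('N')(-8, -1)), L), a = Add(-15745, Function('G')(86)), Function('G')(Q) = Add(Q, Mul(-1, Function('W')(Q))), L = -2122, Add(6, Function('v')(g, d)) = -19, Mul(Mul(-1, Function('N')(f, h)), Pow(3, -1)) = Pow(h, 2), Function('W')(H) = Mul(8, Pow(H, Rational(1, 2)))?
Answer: Add(-13512, Mul(-8, Pow(86, Rational(1, 2)))) ≈ -13586.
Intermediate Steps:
Function('N')(f, h) = Mul(-3, Pow(h, 2))
Function('v')(g, d) = -25 (Function('v')(g, d) = Add(-6, -19) = -25)
Function('G')(Q) = Add(Q, Mul(-8, Pow(Q, Rational(1, 2)))) (Function('G')(Q) = Add(Q, Mul(-1, Mul(8, Pow(Q, Rational(1, 2))))) = Add(Q, Mul(-8, Pow(Q, Rational(1, 2)))))
a = Add(-15659, Mul(-8, Pow(86, Rational(1, 2)))) (a = Add(-15745, Add(86, Mul(-8, Pow(86, Rational(1, 2))))) = Add(-15659, Mul(-8, Pow(86, Rational(1, 2)))) ≈ -15733.)
k = -2147 (k = Add(-25, -2122) = -2147)
Add(a, Mul(-1, k)) = Add(Add(-15659, Mul(-8, Pow(86, Rational(1, 2)))), Mul(-1, -2147)) = Add(Add(-15659, Mul(-8, Pow(86, Rational(1, 2)))), 2147) = Add(-13512, Mul(-8, Pow(86, Rational(1, 2))))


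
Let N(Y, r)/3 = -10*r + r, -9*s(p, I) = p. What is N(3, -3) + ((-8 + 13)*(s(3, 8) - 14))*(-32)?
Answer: 7123/3 ≈ 2374.3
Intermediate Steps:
s(p, I) = -p/9
N(Y, r) = -27*r (N(Y, r) = 3*(-10*r + r) = 3*(-9*r) = -27*r)
N(3, -3) + ((-8 + 13)*(s(3, 8) - 14))*(-32) = -27*(-3) + ((-8 + 13)*(-⅑*3 - 14))*(-32) = 81 + (5*(-⅓ - 14))*(-32) = 81 + (5*(-43/3))*(-32) = 81 - 215/3*(-32) = 81 + 6880/3 = 7123/3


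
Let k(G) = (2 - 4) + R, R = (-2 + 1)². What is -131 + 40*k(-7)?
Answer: -171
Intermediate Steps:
R = 1 (R = (-1)² = 1)
k(G) = -1 (k(G) = (2 - 4) + 1 = -2 + 1 = -1)
-131 + 40*k(-7) = -131 + 40*(-1) = -131 - 40 = -171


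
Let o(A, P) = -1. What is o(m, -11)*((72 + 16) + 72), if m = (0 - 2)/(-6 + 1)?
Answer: -160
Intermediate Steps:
m = ⅖ (m = -2/(-5) = -2*(-⅕) = ⅖ ≈ 0.40000)
o(m, -11)*((72 + 16) + 72) = -((72 + 16) + 72) = -(88 + 72) = -1*160 = -160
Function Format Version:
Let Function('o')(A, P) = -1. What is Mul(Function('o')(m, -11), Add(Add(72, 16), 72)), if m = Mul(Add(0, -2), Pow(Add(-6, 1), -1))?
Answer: -160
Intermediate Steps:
m = Rational(2, 5) (m = Mul(-2, Pow(-5, -1)) = Mul(-2, Rational(-1, 5)) = Rational(2, 5) ≈ 0.40000)
Mul(Function('o')(m, -11), Add(Add(72, 16), 72)) = Mul(-1, Add(Add(72, 16), 72)) = Mul(-1, Add(88, 72)) = Mul(-1, 160) = -160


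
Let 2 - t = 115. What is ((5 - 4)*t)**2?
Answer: 12769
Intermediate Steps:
t = -113 (t = 2 - 1*115 = 2 - 115 = -113)
((5 - 4)*t)**2 = ((5 - 4)*(-113))**2 = (1*(-113))**2 = (-113)**2 = 12769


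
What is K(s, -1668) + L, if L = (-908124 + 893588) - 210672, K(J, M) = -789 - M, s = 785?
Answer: -224329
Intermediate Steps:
L = -225208 (L = -14536 - 210672 = -225208)
K(s, -1668) + L = (-789 - 1*(-1668)) - 225208 = (-789 + 1668) - 225208 = 879 - 225208 = -224329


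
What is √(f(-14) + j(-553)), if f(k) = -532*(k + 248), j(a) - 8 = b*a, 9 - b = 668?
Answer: √239947 ≈ 489.84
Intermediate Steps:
b = -659 (b = 9 - 1*668 = 9 - 668 = -659)
j(a) = 8 - 659*a
f(k) = -131936 - 532*k (f(k) = -532*(248 + k) = -131936 - 532*k)
√(f(-14) + j(-553)) = √((-131936 - 532*(-14)) + (8 - 659*(-553))) = √((-131936 + 7448) + (8 + 364427)) = √(-124488 + 364435) = √239947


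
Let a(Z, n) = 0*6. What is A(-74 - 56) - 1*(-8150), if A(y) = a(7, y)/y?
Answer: 8150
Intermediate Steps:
a(Z, n) = 0
A(y) = 0 (A(y) = 0/y = 0)
A(-74 - 56) - 1*(-8150) = 0 - 1*(-8150) = 0 + 8150 = 8150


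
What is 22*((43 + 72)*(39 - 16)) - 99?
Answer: 58091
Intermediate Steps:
22*((43 + 72)*(39 - 16)) - 99 = 22*(115*23) - 99 = 22*2645 - 99 = 58190 - 99 = 58091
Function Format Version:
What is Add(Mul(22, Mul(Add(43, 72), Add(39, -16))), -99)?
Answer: 58091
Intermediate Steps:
Add(Mul(22, Mul(Add(43, 72), Add(39, -16))), -99) = Add(Mul(22, Mul(115, 23)), -99) = Add(Mul(22, 2645), -99) = Add(58190, -99) = 58091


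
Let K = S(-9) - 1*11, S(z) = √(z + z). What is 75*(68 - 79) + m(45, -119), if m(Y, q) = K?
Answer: -836 + 3*I*√2 ≈ -836.0 + 4.2426*I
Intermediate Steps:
S(z) = √2*√z (S(z) = √(2*z) = √2*√z)
K = -11 + 3*I*√2 (K = √2*√(-9) - 1*11 = √2*(3*I) - 11 = 3*I*√2 - 11 = -11 + 3*I*√2 ≈ -11.0 + 4.2426*I)
m(Y, q) = -11 + 3*I*√2
75*(68 - 79) + m(45, -119) = 75*(68 - 79) + (-11 + 3*I*√2) = 75*(-11) + (-11 + 3*I*√2) = -825 + (-11 + 3*I*√2) = -836 + 3*I*√2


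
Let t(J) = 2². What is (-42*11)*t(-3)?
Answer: -1848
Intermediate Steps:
t(J) = 4
(-42*11)*t(-3) = -42*11*4 = -462*4 = -1848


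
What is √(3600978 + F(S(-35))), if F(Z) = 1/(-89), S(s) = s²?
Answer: √28523346649/89 ≈ 1897.6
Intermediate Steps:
F(Z) = -1/89
√(3600978 + F(S(-35))) = √(3600978 - 1/89) = √(320487041/89) = √28523346649/89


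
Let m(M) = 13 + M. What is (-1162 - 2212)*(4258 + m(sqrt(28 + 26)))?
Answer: -14410354 - 10122*sqrt(6) ≈ -1.4435e+7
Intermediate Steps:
(-1162 - 2212)*(4258 + m(sqrt(28 + 26))) = (-1162 - 2212)*(4258 + (13 + sqrt(28 + 26))) = -3374*(4258 + (13 + sqrt(54))) = -3374*(4258 + (13 + 3*sqrt(6))) = -3374*(4271 + 3*sqrt(6)) = -14410354 - 10122*sqrt(6)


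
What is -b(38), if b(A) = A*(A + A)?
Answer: -2888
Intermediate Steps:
b(A) = 2*A**2 (b(A) = A*(2*A) = 2*A**2)
-b(38) = -2*38**2 = -2*1444 = -1*2888 = -2888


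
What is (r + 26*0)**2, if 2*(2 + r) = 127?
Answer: 15129/4 ≈ 3782.3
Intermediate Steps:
r = 123/2 (r = -2 + (1/2)*127 = -2 + 127/2 = 123/2 ≈ 61.500)
(r + 26*0)**2 = (123/2 + 26*0)**2 = (123/2 + 0)**2 = (123/2)**2 = 15129/4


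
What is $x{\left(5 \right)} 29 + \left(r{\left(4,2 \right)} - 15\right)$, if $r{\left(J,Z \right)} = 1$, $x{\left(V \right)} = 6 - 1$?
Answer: $131$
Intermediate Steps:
$x{\left(V \right)} = 5$ ($x{\left(V \right)} = 6 - 1 = 5$)
$x{\left(5 \right)} 29 + \left(r{\left(4,2 \right)} - 15\right) = 5 \cdot 29 + \left(1 - 15\right) = 145 + \left(1 - 15\right) = 145 - 14 = 131$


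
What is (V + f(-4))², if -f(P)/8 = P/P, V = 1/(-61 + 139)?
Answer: 388129/6084 ≈ 63.795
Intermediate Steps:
V = 1/78 ≈ 0.012821
f(P) = -8 (f(P) = -8*P/P = -8*1 = -8)
(V + f(-4))² = (1/78 - 8)² = (-623/78)² = 388129/6084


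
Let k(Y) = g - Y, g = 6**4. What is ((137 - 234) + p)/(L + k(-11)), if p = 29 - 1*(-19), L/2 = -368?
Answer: -49/571 ≈ -0.085814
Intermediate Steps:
L = -736 (L = 2*(-368) = -736)
g = 1296
k(Y) = 1296 - Y
p = 48 (p = 29 + 19 = 48)
((137 - 234) + p)/(L + k(-11)) = ((137 - 234) + 48)/(-736 + (1296 - 1*(-11))) = (-97 + 48)/(-736 + (1296 + 11)) = -49/(-736 + 1307) = -49/571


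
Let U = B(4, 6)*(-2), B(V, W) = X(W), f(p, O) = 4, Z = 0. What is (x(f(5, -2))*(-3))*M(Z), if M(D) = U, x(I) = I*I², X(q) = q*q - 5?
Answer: 11904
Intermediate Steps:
X(q) = -5 + q² (X(q) = q² - 5 = -5 + q²)
x(I) = I³
B(V, W) = -5 + W²
U = -62 (U = (-5 + 6²)*(-2) = (-5 + 36)*(-2) = 31*(-2) = -62)
M(D) = -62
(x(f(5, -2))*(-3))*M(Z) = (4³*(-3))*(-62) = (64*(-3))*(-62) = -192*(-62) = 11904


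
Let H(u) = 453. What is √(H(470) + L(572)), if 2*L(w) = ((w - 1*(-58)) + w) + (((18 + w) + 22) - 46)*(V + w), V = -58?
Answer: 2*√36629 ≈ 382.77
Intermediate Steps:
L(w) = 29 + w + (-58 + w)*(-6 + w)/2 (L(w) = (((w - 1*(-58)) + w) + (((18 + w) + 22) - 46)*(-58 + w))/2 = (((w + 58) + w) + ((40 + w) - 46)*(-58 + w))/2 = (((58 + w) + w) + (-6 + w)*(-58 + w))/2 = ((58 + 2*w) + (-58 + w)*(-6 + w))/2 = (58 + 2*w + (-58 + w)*(-6 + w))/2 = 29 + w + (-58 + w)*(-6 + w)/2)
√(H(470) + L(572)) = √(453 + (203 + (½)*572² - 31*572)) = √(453 + (203 + (½)*327184 - 17732)) = √(453 + (203 + 163592 - 17732)) = √(453 + 146063) = √146516 = 2*√36629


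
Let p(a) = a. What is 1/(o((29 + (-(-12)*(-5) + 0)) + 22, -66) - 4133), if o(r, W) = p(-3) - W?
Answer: -1/4070 ≈ -0.00024570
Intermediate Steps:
o(r, W) = -3 - W
1/(o((29 + (-(-12)*(-5) + 0)) + 22, -66) - 4133) = 1/((-3 - 1*(-66)) - 4133) = 1/((-3 + 66) - 4133) = 1/(63 - 4133) = 1/(-4070) = -1/4070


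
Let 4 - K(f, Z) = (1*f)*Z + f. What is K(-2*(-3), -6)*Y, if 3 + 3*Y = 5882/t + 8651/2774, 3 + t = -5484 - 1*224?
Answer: -81813911/7921157 ≈ -10.329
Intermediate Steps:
t = -5711 (t = -3 + (-5484 - 1*224) = -3 + (-5484 - 224) = -3 - 5708 = -5711)
K(f, Z) = 4 - f - Z*f (K(f, Z) = 4 - ((1*f)*Z + f) = 4 - (f*Z + f) = 4 - (Z*f + f) = 4 - (f + Z*f) = 4 + (-f - Z*f) = 4 - f - Z*f)
Y = -4812583/15842314 (Y = -1 + (5882/(-5711) + 8651/2774)/3 = -1 + (5882*(-1/5711) + 8651*(1/2774))/3 = -1 + (-5882/5711 + 8651/2774)/3 = -1 + (⅓)*(33089193/15842314) = -1 + 11029731/15842314 = -4812583/15842314 ≈ -0.30378)
K(-2*(-3), -6)*Y = (4 - (-2)*(-3) - 1*(-6)*(-2*(-3)))*(-4812583/15842314) = (4 - 1*6 - 1*(-6)*6)*(-4812583/15842314) = (4 - 6 + 36)*(-4812583/15842314) = 34*(-4812583/15842314) = -81813911/7921157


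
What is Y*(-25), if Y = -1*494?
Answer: 12350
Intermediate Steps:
Y = -494
Y*(-25) = -494*(-25) = 12350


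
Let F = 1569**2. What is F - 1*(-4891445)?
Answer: 7353206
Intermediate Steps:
F = 2461761
F - 1*(-4891445) = 2461761 - 1*(-4891445) = 2461761 + 4891445 = 7353206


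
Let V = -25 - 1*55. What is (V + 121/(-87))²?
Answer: 50140561/7569 ≈ 6624.5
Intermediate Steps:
V = -80 (V = -25 - 55 = -80)
(V + 121/(-87))² = (-80 + 121/(-87))² = (-80 + 121*(-1/87))² = (-80 - 121/87)² = (-7081/87)² = 50140561/7569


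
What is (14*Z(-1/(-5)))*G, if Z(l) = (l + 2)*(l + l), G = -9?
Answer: -2772/25 ≈ -110.88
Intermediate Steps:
Z(l) = 2*l*(2 + l) (Z(l) = (2 + l)*(2*l) = 2*l*(2 + l))
(14*Z(-1/(-5)))*G = (14*(2*(-1/(-5))*(2 - 1/(-5))))*(-9) = (14*(2*(-1*(-1/5))*(2 - 1*(-1/5))))*(-9) = (14*(2*(1/5)*(2 + 1/5)))*(-9) = (14*(2*(1/5)*(11/5)))*(-9) = (14*(22/25))*(-9) = (308/25)*(-9) = -2772/25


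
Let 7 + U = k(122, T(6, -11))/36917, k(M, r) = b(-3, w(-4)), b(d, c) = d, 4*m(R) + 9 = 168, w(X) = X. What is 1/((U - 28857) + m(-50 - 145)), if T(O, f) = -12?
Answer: -147668/4256419361 ≈ -3.4693e-5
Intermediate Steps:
m(R) = 159/4 (m(R) = -9/4 + (¼)*168 = -9/4 + 42 = 159/4)
k(M, r) = -3
U = -258422/36917 (U = -7 - 3/36917 = -258422/36917 ≈ -7.0001)
1/((U - 28857) + m(-50 - 145)) = 1/((-258422/36917 - 28857) + 159/4) = 1/(-1065572291/36917 + 159/4) = 1/(-4256419361/147668) = -147668/4256419361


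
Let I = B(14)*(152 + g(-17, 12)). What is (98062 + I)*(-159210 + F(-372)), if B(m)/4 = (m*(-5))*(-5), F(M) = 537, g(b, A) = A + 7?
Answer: -53546107926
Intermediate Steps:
g(b, A) = 7 + A
B(m) = 100*m (B(m) = 4*((m*(-5))*(-5)) = 4*(-5*m*(-5)) = 4*(25*m) = 100*m)
I = 239400 (I = (100*14)*(152 + (7 + 12)) = 1400*(152 + 19) = 1400*171 = 239400)
(98062 + I)*(-159210 + F(-372)) = (98062 + 239400)*(-159210 + 537) = 337462*(-158673) = -53546107926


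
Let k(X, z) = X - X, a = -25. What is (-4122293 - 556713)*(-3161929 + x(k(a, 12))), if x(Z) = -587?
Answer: 14797431339096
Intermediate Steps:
k(X, z) = 0
(-4122293 - 556713)*(-3161929 + x(k(a, 12))) = (-4122293 - 556713)*(-3161929 - 587) = -4679006*(-3162516) = 14797431339096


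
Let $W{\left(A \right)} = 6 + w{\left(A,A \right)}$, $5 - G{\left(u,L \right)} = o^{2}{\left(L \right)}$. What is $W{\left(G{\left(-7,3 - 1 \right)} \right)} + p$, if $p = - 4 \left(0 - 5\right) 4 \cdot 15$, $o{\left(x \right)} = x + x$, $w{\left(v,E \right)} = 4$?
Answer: $1210$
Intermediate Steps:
$o{\left(x \right)} = 2 x$
$G{\left(u,L \right)} = 5 - 4 L^{2}$ ($G{\left(u,L \right)} = 5 - \left(2 L\right)^{2} = 5 - 4 L^{2}$)
$W{\left(A \right)} = 10$ ($W{\left(A \right)} = 6 + 4 = 10$)
$p = 1200$ ($p = \left(-4\right) \left(-5\right) 4 \cdot 15 = 20 \cdot 4 \cdot 15 = 80 \cdot 15 = 1200$)
$W{\left(G{\left(-7,3 - 1 \right)} \right)} + p = 10 + 1200 = 1210$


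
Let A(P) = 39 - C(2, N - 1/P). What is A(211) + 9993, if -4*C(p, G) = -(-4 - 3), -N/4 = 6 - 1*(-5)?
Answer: 40135/4 ≈ 10034.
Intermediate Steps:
N = -44 (N = -4*(6 - 1*(-5)) = -4*(6 + 5) = -4*11 = -44)
C(p, G) = -7/4 (C(p, G) = -(-1)*(-4 - 3)/4 = -(-1)*(-7)/4 = -¼*7 = -7/4)
A(P) = 163/4 (A(P) = 39 - 1*(-7/4) = 39 + 7/4 = 163/4)
A(211) + 9993 = 163/4 + 9993 = 40135/4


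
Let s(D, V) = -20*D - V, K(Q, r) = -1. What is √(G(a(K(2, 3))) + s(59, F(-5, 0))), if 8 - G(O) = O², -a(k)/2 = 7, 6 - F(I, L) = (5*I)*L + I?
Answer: I*√1379 ≈ 37.135*I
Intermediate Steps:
F(I, L) = 6 - I - 5*I*L (F(I, L) = 6 - ((5*I)*L + I) = 6 - (5*I*L + I) = 6 - (I + 5*I*L) = 6 + (-I - 5*I*L) = 6 - I - 5*I*L)
a(k) = -14 (a(k) = -2*7 = -14)
G(O) = 8 - O²
s(D, V) = -V - 20*D
√(G(a(K(2, 3))) + s(59, F(-5, 0))) = √((8 - 1*(-14)²) + (-(6 - 1*(-5) - 5*(-5)*0) - 20*59)) = √((8 - 1*196) + (-(6 + 5 + 0) - 1180)) = √((8 - 196) + (-1*11 - 1180)) = √(-188 + (-11 - 1180)) = √(-188 - 1191) = √(-1379) = I*√1379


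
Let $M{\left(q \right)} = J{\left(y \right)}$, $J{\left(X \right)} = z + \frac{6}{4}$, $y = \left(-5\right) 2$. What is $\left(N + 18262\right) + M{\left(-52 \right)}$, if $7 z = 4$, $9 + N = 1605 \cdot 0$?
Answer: $\frac{255571}{14} \approx 18255.0$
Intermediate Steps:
$N = -9$ ($N = -9 + 1605 \cdot 0 = -9 + 0 = -9$)
$z = \frac{4}{7}$ ($z = \frac{1}{7} \cdot 4 = \frac{4}{7} \approx 0.57143$)
$y = -10$
$J{\left(X \right)} = \frac{29}{14}$ ($J{\left(X \right)} = \frac{4}{7} + \frac{6}{4} = \frac{4}{7} + 6 \cdot \frac{1}{4} = \frac{4}{7} + \frac{3}{2} = \frac{29}{14}$)
$M{\left(q \right)} = \frac{29}{14}$
$\left(N + 18262\right) + M{\left(-52 \right)} = \left(-9 + 18262\right) + \frac{29}{14} = 18253 + \frac{29}{14} = \frac{255571}{14}$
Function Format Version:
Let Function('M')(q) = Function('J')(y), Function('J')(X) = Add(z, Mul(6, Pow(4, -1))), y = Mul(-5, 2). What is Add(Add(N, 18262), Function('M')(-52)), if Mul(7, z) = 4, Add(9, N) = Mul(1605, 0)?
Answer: Rational(255571, 14) ≈ 18255.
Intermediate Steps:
N = -9 (N = Add(-9, Mul(1605, 0)) = Add(-9, 0) = -9)
z = Rational(4, 7) (z = Mul(Rational(1, 7), 4) = Rational(4, 7) ≈ 0.57143)
y = -10
Function('J')(X) = Rational(29, 14) (Function('J')(X) = Add(Rational(4, 7), Mul(6, Pow(4, -1))) = Add(Rational(4, 7), Mul(6, Rational(1, 4))) = Add(Rational(4, 7), Rational(3, 2)) = Rational(29, 14))
Function('M')(q) = Rational(29, 14)
Add(Add(N, 18262), Function('M')(-52)) = Add(Add(-9, 18262), Rational(29, 14)) = Add(18253, Rational(29, 14)) = Rational(255571, 14)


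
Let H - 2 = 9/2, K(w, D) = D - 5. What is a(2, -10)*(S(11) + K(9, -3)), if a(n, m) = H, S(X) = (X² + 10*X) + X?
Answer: 1521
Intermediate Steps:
K(w, D) = -5 + D
H = 13/2 (H = 2 + 9/2 = 13/2 ≈ 6.5000)
S(X) = X² + 11*X
a(n, m) = 13/2
a(2, -10)*(S(11) + K(9, -3)) = 13*(11*(11 + 11) + (-5 - 3))/2 = 13*(11*22 - 8)/2 = 13*(242 - 8)/2 = (13/2)*234 = 1521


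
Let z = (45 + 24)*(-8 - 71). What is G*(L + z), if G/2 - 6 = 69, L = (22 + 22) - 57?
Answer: -819600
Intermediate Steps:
L = -13 (L = 44 - 57 = -13)
G = 150 (G = 12 + 2*69 = 12 + 138 = 150)
z = -5451 (z = 69*(-79) = -5451)
G*(L + z) = 150*(-13 - 5451) = 150*(-5464) = -819600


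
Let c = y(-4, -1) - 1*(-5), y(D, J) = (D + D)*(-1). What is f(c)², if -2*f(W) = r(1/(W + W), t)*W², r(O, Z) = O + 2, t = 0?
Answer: 474721/16 ≈ 29670.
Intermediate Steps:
y(D, J) = -2*D (y(D, J) = (2*D)*(-1) = -2*D)
c = 13 (c = -2*(-4) - 1*(-5) = 8 + 5 = 13)
r(O, Z) = 2 + O
f(W) = -W²*(2 + 1/(2*W))/2 (f(W) = -(2 + 1/(W + W))*W²/2 = -(2 + 1/(2*W))*W²/2 = -W²*(2 + 1/(2*W))/2)
f(c)² = (-1*13*(¼ + 13))² = (-1*13*53/4)² = (-689/4)² = 474721/16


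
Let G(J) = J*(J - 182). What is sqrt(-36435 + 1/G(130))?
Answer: I*sqrt(2463006010)/260 ≈ 190.88*I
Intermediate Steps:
G(J) = J*(-182 + J)
sqrt(-36435 + 1/G(130)) = sqrt(-36435 + 1/(130*(-182 + 130))) = sqrt(-36435 + 1/(130*(-52))) = sqrt(-36435 + 1/(-6760)) = sqrt(-36435 - 1/6760) = sqrt(-246300601/6760) = I*sqrt(2463006010)/260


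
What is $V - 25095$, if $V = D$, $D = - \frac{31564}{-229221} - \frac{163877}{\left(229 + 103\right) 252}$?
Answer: $- \frac{7639610059127}{304405488} \approx -25097.0$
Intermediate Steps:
$D = - \frac{554337767}{304405488}$ ($D = \left(-31564\right) \left(- \frac{1}{229221}\right) - \frac{163877}{332 \cdot 252} = \frac{31564}{229221} - \frac{163877}{83664} = \frac{31564}{229221} - \frac{23411}{11952} = - \frac{554337767}{304405488} \approx -1.8211$)
$V = - \frac{554337767}{304405488} \approx -1.8211$
$V - 25095 = - \frac{554337767}{304405488} - 25095 = - \frac{7639610059127}{304405488}$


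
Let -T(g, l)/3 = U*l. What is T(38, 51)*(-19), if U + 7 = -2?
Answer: -26163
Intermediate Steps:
U = -9 (U = -7 - 2 = -9)
T(g, l) = 27*l (T(g, l) = -(-27)*l = 27*l)
T(38, 51)*(-19) = (27*51)*(-19) = 1377*(-19) = -26163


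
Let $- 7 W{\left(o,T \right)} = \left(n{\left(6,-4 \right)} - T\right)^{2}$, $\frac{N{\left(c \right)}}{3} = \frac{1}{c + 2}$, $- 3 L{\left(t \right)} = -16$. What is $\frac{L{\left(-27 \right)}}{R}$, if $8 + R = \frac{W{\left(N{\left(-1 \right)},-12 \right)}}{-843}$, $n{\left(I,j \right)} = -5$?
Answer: $- \frac{4496}{6737} \approx -0.66736$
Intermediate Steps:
$L{\left(t \right)} = \frac{16}{3}$ ($L{\left(t \right)} = \left(- \frac{1}{3}\right) \left(-16\right) = \frac{16}{3}$)
$N{\left(c \right)} = \frac{3}{2 + c}$ ($N{\left(c \right)} = \frac{3}{c + 2} = \frac{3}{2 + c}$)
$W{\left(o,T \right)} = - \frac{\left(-5 - T\right)^{2}}{7}$
$R = - \frac{6737}{843}$ ($R = -8 + \frac{\left(- \frac{1}{7}\right) \left(5 - 12\right)^{2}}{-843} = -8 + - \frac{\left(-7\right)^{2}}{7} \left(- \frac{1}{843}\right) = -8 + \left(- \frac{1}{7}\right) 49 \left(- \frac{1}{843}\right) = -8 - - \frac{7}{843} = -8 + \frac{7}{843} = - \frac{6737}{843} \approx -7.9917$)
$\frac{L{\left(-27 \right)}}{R} = \frac{16}{3 \left(- \frac{6737}{843}\right)} = \frac{16}{3} \left(- \frac{843}{6737}\right) = - \frac{4496}{6737}$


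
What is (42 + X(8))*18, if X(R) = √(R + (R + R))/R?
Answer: 756 + 9*√6/2 ≈ 767.02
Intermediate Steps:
X(R) = √3/√R (X(R) = √(R + 2*R)/R = √(3*R)/R = (√3*√R)/R = √3/√R)
(42 + X(8))*18 = (42 + √3/√8)*18 = (42 + √3*(√2/4))*18 = (42 + √6/4)*18 = 756 + 9*√6/2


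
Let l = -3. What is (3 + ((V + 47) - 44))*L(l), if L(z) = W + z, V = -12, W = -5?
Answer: 48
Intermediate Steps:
L(z) = -5 + z
(3 + ((V + 47) - 44))*L(l) = (3 + ((-12 + 47) - 44))*(-5 - 3) = (3 + (35 - 44))*(-8) = (3 - 9)*(-8) = -6*(-8) = 48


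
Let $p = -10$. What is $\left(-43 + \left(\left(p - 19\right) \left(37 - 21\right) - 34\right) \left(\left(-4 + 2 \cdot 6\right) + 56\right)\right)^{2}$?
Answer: $1018567225$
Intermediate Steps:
$\left(-43 + \left(\left(p - 19\right) \left(37 - 21\right) - 34\right) \left(\left(-4 + 2 \cdot 6\right) + 56\right)\right)^{2} = \left(-43 + \left(\left(-10 - 19\right) \left(37 - 21\right) - 34\right) \left(\left(-4 + 2 \cdot 6\right) + 56\right)\right)^{2} = \left(-43 + \left(\left(-29\right) 16 - 34\right) \left(\left(-4 + 12\right) + 56\right)\right)^{2} = \left(-43 + \left(-464 - 34\right) \left(8 + 56\right)\right)^{2} = \left(-43 - 31872\right)^{2} = \left(-31915\right)^{2} = 1018567225$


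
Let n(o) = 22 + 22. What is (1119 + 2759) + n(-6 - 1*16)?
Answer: 3922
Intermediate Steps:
n(o) = 44
(1119 + 2759) + n(-6 - 1*16) = (1119 + 2759) + 44 = 3878 + 44 = 3922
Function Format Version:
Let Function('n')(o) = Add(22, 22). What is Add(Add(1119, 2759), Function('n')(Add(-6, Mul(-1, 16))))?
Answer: 3922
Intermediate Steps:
Function('n')(o) = 44
Add(Add(1119, 2759), Function('n')(Add(-6, Mul(-1, 16)))) = Add(Add(1119, 2759), 44) = Add(3878, 44) = 3922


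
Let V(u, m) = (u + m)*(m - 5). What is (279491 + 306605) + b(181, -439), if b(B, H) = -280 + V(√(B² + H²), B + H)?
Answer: 653670 - 263*√225482 ≈ 5.2879e+5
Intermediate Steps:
V(u, m) = (-5 + m)*(m + u) (V(u, m) = (m + u)*(-5 + m) = (-5 + m)*(m + u))
b(B, H) = -280 + (B + H)² - 5*B - 5*H - 5*√(B² + H²) + √(B² + H²)*(B + H) (b(B, H) = -280 + ((B + H)² - 5*(B + H) - 5*√(B² + H²) + (B + H)*√(B² + H²)) = -280 + ((B + H)² + (-5*B - 5*H) - 5*√(B² + H²) + √(B² + H²)*(B + H)) = -280 + ((B + H)² - 5*B - 5*H - 5*√(B² + H²) + √(B² + H²)*(B + H)) = -280 + (B + H)² - 5*B - 5*H - 5*√(B² + H²) + √(B² + H²)*(B + H))
(279491 + 306605) + b(181, -439) = (279491 + 306605) + (-280 + (181 - 439)² - 5*181 - 5*(-439) - 5*√(181² + (-439)²) + √(181² + (-439)²)*(181 - 439)) = 586096 + (-280 + (-258)² - 905 + 2195 - 5*√(32761 + 192721) + √(32761 + 192721)*(-258)) = 586096 + (-280 + 66564 - 905 + 2195 - 5*√225482 + √225482*(-258)) = 586096 + (-280 + 66564 - 905 + 2195 - 5*√225482 - 258*√225482) = 586096 + (67574 - 263*√225482) = 653670 - 263*√225482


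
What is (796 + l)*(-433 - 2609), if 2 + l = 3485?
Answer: -13016718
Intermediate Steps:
l = 3483 (l = -2 + 3485 = 3483)
(796 + l)*(-433 - 2609) = (796 + 3483)*(-433 - 2609) = 4279*(-3042) = -13016718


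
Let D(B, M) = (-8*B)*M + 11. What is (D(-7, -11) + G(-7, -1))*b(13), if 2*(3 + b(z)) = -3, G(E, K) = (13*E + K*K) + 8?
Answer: 6183/2 ≈ 3091.5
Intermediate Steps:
G(E, K) = 8 + K² + 13*E (G(E, K) = (13*E + K²) + 8 = (K² + 13*E) + 8 = 8 + K² + 13*E)
b(z) = -9/2 (b(z) = -3 + (½)*(-3) = -3 - 3/2 = -9/2)
D(B, M) = 11 - 8*B*M (D(B, M) = -8*B*M + 11 = 11 - 8*B*M)
(D(-7, -11) + G(-7, -1))*b(13) = ((11 - 8*(-7)*(-11)) + (8 + (-1)² + 13*(-7)))*(-9/2) = ((11 - 616) + (8 + 1 - 91))*(-9/2) = (-605 - 82)*(-9/2) = -687*(-9/2) = 6183/2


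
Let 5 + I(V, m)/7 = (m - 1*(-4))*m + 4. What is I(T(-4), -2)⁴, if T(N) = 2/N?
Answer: 1500625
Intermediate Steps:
I(V, m) = -7 + 7*m*(4 + m) (I(V, m) = -35 + 7*((m - 1*(-4))*m + 4) = -35 + 7*((m + 4)*m + 4) = -35 + 7*((4 + m)*m + 4) = -35 + 7*(m*(4 + m) + 4) = -35 + 7*(4 + m*(4 + m)) = -35 + (28 + 7*m*(4 + m)) = -7 + 7*m*(4 + m))
I(T(-4), -2)⁴ = (-7 + 7*(-2)² + 28*(-2))⁴ = (-7 + 7*4 - 56)⁴ = (-7 + 28 - 56)⁴ = (-35)⁴ = 1500625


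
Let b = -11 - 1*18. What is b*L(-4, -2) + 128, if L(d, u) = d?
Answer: 244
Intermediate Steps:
b = -29 (b = -11 - 18 = -29)
b*L(-4, -2) + 128 = -29*(-4) + 128 = 116 + 128 = 244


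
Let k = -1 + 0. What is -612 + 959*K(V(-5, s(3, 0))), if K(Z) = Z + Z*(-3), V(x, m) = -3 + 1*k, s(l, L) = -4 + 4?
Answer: 7060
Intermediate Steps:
k = -1
s(l, L) = 0
V(x, m) = -4 (V(x, m) = -3 + 1*(-1) = -3 - 1 = -4)
K(Z) = -2*Z (K(Z) = Z - 3*Z = -2*Z)
-612 + 959*K(V(-5, s(3, 0))) = -612 + 959*(-2*(-4)) = -612 + 959*8 = -612 + 7672 = 7060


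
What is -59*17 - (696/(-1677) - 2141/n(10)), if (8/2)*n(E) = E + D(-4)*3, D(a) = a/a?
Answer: -192193/559 ≈ -343.82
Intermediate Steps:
D(a) = 1
n(E) = 3/4 + E/4 (n(E) = (E + 1*3)/4 = (E + 3)/4 = (3 + E)/4 = 3/4 + E/4)
-59*17 - (696/(-1677) - 2141/n(10)) = -59*17 - (696/(-1677) - 2141/(3/4 + (1/4)*10)) = -1003 - (696*(-1/1677) - 2141/(3/4 + 5/2)) = -1003 - (-232/559 - 2141/13/4) = -1003 - (-232/559 - 2141*4/13) = -1003 - (-232/559 - 8564/13) = -1003 - 1*(-368484/559) = -1003 + 368484/559 = -192193/559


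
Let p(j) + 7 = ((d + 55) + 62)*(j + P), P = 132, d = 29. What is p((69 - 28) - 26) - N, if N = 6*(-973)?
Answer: 27293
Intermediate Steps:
N = -5838
p(j) = 19265 + 146*j (p(j) = -7 + ((29 + 55) + 62)*(j + 132) = -7 + (84 + 62)*(132 + j) = -7 + 146*(132 + j) = -7 + (19272 + 146*j) = 19265 + 146*j)
p((69 - 28) - 26) - N = (19265 + 146*((69 - 28) - 26)) - 1*(-5838) = (19265 + 146*(41 - 26)) + 5838 = (19265 + 146*15) + 5838 = (19265 + 2190) + 5838 = 21455 + 5838 = 27293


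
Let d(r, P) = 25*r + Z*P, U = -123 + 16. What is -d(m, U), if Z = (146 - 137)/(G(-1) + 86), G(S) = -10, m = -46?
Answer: 88363/76 ≈ 1162.7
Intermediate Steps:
Z = 9/76 (Z = (146 - 137)/(-10 + 86) = 9/76 ≈ 0.11842)
U = -107
d(r, P) = 25*r + 9*P/76
-d(m, U) = -(25*(-46) + (9/76)*(-107)) = -(-1150 - 963/76) = -1*(-88363/76) = 88363/76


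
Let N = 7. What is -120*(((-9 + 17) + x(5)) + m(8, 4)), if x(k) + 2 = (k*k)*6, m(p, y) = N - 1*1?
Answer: -19440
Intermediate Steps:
m(p, y) = 6 (m(p, y) = 7 - 1*1 = 7 - 1 = 6)
x(k) = -2 + 6*k² (x(k) = -2 + (k*k)*6 = -2 + k²*6 = -2 + 6*k²)
-120*(((-9 + 17) + x(5)) + m(8, 4)) = -120*(((-9 + 17) + (-2 + 6*5²)) + 6) = -120*((8 + (-2 + 6*25)) + 6) = -120*((8 + (-2 + 150)) + 6) = -120*((8 + 148) + 6) = -120*(156 + 6) = -120*162 = -19440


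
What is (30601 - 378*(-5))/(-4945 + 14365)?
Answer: 32491/9420 ≈ 3.4492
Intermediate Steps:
(30601 - 378*(-5))/(-4945 + 14365) = (30601 + 1890)/9420 = 32491*(1/9420) = 32491/9420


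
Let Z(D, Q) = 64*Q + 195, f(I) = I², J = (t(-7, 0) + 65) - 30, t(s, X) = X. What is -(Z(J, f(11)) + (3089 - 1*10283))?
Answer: -745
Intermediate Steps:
J = 35 (J = (0 + 65) - 30 = 65 - 30 = 35)
Z(D, Q) = 195 + 64*Q
-(Z(J, f(11)) + (3089 - 1*10283)) = -((195 + 64*11²) + (3089 - 1*10283)) = -((195 + 64*121) + (3089 - 10283)) = -((195 + 7744) - 7194) = -(7939 - 7194) = -1*745 = -745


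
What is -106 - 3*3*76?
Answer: -790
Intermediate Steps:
-106 - 3*3*76 = -106 - 9*76 = -106 - 684 = -790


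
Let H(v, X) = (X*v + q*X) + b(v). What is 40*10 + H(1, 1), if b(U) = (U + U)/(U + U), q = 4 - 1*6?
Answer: 400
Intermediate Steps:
q = -2 (q = 4 - 6 = -2)
b(U) = 1 (b(U) = (2*U)/((2*U)) = (2*U)*(1/(2*U)) = 1)
H(v, X) = 1 - 2*X + X*v (H(v, X) = (X*v - 2*X) + 1 = (-2*X + X*v) + 1 = 1 - 2*X + X*v)
40*10 + H(1, 1) = 40*10 + (1 - 2*1 + 1*1) = 400 + (1 - 2 + 1) = 400 + 0 = 400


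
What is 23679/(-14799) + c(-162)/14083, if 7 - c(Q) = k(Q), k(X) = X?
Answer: -110323442/69471439 ≈ -1.5880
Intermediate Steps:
c(Q) = 7 - Q
23679/(-14799) + c(-162)/14083 = 23679/(-14799) + (7 - 1*(-162))/14083 = 23679*(-1/14799) + (7 + 162)*(1/14083) = -7893/4933 + 169*(1/14083) = -7893/4933 + 169/14083 = -110323442/69471439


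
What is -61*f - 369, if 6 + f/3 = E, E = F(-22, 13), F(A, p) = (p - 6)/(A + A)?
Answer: 33357/44 ≈ 758.11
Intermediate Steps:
F(A, p) = (-6 + p)/(2*A) (F(A, p) = (-6 + p)/((2*A)) = (-6 + p)*(1/(2*A)) = (-6 + p)/(2*A))
E = -7/44 (E = (1/2)*(-6 + 13)/(-22) = (1/2)*(-1/22)*7 = -7/44 ≈ -0.15909)
f = -813/44 (f = -18 + 3*(-7/44) = -18 - 21/44 = -813/44 ≈ -18.477)
-61*f - 369 = -61*(-813/44) - 369 = 49593/44 - 369 = 33357/44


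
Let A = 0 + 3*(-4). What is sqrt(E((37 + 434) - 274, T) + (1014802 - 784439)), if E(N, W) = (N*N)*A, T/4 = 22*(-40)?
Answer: 11*I*sqrt(1945) ≈ 485.12*I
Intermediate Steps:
A = -12 (A = 0 - 12 = -12)
T = -3520 (T = 4*(22*(-40)) = 4*(-880) = -3520)
E(N, W) = -12*N**2 (E(N, W) = (N*N)*(-12) = N**2*(-12) = -12*N**2)
sqrt(E((37 + 434) - 274, T) + (1014802 - 784439)) = sqrt(-12*((37 + 434) - 274)**2 + (1014802 - 784439)) = sqrt(-12*(471 - 274)**2 + 230363) = sqrt(-12*197**2 + 230363) = sqrt(-12*38809 + 230363) = sqrt(-465708 + 230363) = sqrt(-235345) = 11*I*sqrt(1945)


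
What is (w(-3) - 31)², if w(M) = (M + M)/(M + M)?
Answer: 900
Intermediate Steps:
w(M) = 1 (w(M) = (2*M)/((2*M)) = (2*M)*(1/(2*M)) = 1)
(w(-3) - 31)² = (1 - 31)² = (-30)² = 900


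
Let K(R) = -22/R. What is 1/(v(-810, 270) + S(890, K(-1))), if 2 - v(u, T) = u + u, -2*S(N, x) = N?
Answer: 1/1177 ≈ 0.00084962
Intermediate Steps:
S(N, x) = -N/2
v(u, T) = 2 - 2*u (v(u, T) = 2 - (u + u) = 2 - 2*u)
1/(v(-810, 270) + S(890, K(-1))) = 1/((2 - 2*(-810)) - 1/2*890) = 1/((2 + 1620) - 445) = 1/(1622 - 445) = 1/1177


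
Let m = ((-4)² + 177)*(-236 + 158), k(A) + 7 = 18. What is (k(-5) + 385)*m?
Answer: -5961384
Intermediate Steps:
k(A) = 11 (k(A) = -7 + 18 = 11)
m = -15054 (m = (16 + 177)*(-78) = 193*(-78) = -15054)
(k(-5) + 385)*m = (11 + 385)*(-15054) = 396*(-15054) = -5961384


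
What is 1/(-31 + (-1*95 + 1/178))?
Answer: -178/22427 ≈ -0.0079369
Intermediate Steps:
1/(-31 + (-1*95 + 1/178)) = 1/(-31 + (-95 + 1/178)) = 1/(-31 - 16909/178) = 1/(-22427/178) = -178/22427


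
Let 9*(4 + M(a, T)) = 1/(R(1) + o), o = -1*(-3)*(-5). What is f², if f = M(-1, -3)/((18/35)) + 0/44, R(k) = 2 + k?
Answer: 229674025/3779136 ≈ 60.774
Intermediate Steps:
o = -15 (o = 3*(-5) = -15)
M(a, T) = -433/108 (M(a, T) = -4 + 1/(9*((2 + 1) - 15)) = -4 + 1/(9*(3 - 15)) = -4 + (⅑)/(-12) = -4 + (⅑)*(-1/12) = -4 - 1/108 = -433/108)
f = -15155/1944 (f = -433/(108*(18/35)) + 0/44 = -433/(108*(18*(1/35))) + 0*(1/44) = -433/(108*18/35) + 0 = -433/108*35/18 + 0 = -15155/1944 + 0 = -15155/1944 ≈ -7.7958)
f² = (-15155/1944)² = 229674025/3779136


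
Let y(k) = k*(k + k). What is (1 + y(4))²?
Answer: 1089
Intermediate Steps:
y(k) = 2*k² (y(k) = k*(2*k) = 2*k²)
(1 + y(4))² = (1 + 2*4²)² = (1 + 2*16)² = (1 + 32)² = 33² = 1089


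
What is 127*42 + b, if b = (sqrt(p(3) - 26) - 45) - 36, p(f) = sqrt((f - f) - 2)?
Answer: 5253 + sqrt(-26 + I*sqrt(2)) ≈ 5253.1 + 5.1009*I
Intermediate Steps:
p(f) = I*sqrt(2) (p(f) = sqrt(0 - 2) = sqrt(-2) = I*sqrt(2))
b = -81 + sqrt(-26 + I*sqrt(2)) (b = (sqrt(I*sqrt(2) - 26) - 45) - 36 = (sqrt(-26 + I*sqrt(2)) - 45) - 36 = (-45 + sqrt(-26 + I*sqrt(2))) - 36 = -81 + sqrt(-26 + I*sqrt(2)) ≈ -80.861 + 5.1009*I)
127*42 + b = 127*42 + (-81 + sqrt(-26 + I*sqrt(2))) = 5334 + (-81 + sqrt(-26 + I*sqrt(2))) = 5253 + sqrt(-26 + I*sqrt(2))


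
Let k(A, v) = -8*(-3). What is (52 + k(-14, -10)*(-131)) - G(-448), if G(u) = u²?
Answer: -203796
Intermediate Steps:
k(A, v) = 24
(52 + k(-14, -10)*(-131)) - G(-448) = (52 + 24*(-131)) - 1*(-448)² = (52 - 3144) - 1*200704 = -3092 - 200704 = -203796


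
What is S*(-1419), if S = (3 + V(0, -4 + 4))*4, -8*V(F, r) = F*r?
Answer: -17028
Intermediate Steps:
V(F, r) = -F*r/8
S = 12 (S = (3 - ⅛*0*(-4 + 4))*4 = (3 - ⅛*0*0)*4 = (3 + 0)*4 = 3*4 = 12)
S*(-1419) = 12*(-1419) = -17028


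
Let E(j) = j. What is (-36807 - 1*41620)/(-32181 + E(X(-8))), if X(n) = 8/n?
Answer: 78427/32182 ≈ 2.4370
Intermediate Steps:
(-36807 - 1*41620)/(-32181 + E(X(-8))) = (-36807 - 1*41620)/(-32181 + 8/(-8)) = (-36807 - 41620)/(-32181 + 8*(-⅛)) = -78427/(-32181 - 1) = -78427/(-32182) = -78427*(-1/32182) = 78427/32182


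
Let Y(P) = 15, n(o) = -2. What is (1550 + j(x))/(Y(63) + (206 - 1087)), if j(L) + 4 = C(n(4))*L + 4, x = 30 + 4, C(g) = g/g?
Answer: -792/433 ≈ -1.8291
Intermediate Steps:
C(g) = 1
x = 34
j(L) = L (j(L) = -4 + (1*L + 4) = -4 + (L + 4) = -4 + (4 + L) = L)
(1550 + j(x))/(Y(63) + (206 - 1087)) = (1550 + 34)/(15 + (206 - 1087)) = 1584/(15 - 881) = 1584/(-866) = 1584*(-1/866) = -792/433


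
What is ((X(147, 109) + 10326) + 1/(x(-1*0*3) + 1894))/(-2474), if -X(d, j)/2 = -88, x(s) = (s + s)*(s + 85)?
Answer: -19890789/4685756 ≈ -4.2449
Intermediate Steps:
x(s) = 2*s*(85 + s) (x(s) = (2*s)*(85 + s) = 2*s*(85 + s))
X(d, j) = 176 (X(d, j) = -2*(-88) = 176)
((X(147, 109) + 10326) + 1/(x(-1*0*3) + 1894))/(-2474) = ((176 + 10326) + 1/(2*(-1*0*3)*(85 - 1*0*3) + 1894))/(-2474) = (10502 + 1/(2*(0*3)*(85 + 0*3) + 1894))*(-1/2474) = (10502 + 1/(2*0*(85 + 0) + 1894))*(-1/2474) = (10502 + 1/(2*0*85 + 1894))*(-1/2474) = (10502 + 1/(0 + 1894))*(-1/2474) = (10502 + 1/1894)*(-1/2474) = (19890789/1894)*(-1/2474) = -19890789/4685756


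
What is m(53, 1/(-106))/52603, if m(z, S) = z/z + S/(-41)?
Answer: 4347/228612638 ≈ 1.9015e-5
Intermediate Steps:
m(z, S) = 1 - S/41 (m(z, S) = 1 + S*(-1/41) = 1 - S/41)
m(53, 1/(-106))/52603 = (1 - 1/41/(-106))/52603 = (1 - 1/41*(-1/106))*(1/52603) = (1 + 1/4346)*(1/52603) = (4347/4346)*(1/52603) = 4347/228612638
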